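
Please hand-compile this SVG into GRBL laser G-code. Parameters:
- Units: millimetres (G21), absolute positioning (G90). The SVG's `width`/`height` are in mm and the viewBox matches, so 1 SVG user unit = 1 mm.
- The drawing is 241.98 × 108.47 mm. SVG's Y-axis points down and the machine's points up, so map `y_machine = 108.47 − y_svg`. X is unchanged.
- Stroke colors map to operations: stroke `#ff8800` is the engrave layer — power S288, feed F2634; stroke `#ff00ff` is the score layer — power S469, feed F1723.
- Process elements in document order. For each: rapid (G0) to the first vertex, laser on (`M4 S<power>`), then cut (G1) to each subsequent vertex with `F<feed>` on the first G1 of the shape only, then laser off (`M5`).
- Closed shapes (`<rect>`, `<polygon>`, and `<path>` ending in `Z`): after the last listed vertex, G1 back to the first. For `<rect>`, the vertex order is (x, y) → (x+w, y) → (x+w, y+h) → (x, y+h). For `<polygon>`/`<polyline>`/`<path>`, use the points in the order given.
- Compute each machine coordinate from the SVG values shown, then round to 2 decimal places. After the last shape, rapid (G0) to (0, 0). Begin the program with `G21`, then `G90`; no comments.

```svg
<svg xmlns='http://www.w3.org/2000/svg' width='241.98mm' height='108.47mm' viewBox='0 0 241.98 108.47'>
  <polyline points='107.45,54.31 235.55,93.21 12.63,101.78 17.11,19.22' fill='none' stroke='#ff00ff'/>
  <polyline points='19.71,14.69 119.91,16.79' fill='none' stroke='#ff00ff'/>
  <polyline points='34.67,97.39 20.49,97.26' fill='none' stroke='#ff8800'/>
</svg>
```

1 u = 1 mm; y_m = 108.47 − y.

[1] `<polyline>` open polyline, #ff00ff→score S469 F1723: (107.45,54.16) → (235.55,15.26) → (12.63,6.69) → (17.11,89.25)

[2] `<polyline>` line segment, #ff00ff→score S469 F1723: (19.71,93.78) → (119.91,91.68)

[3] `<polyline>` line segment, #ff8800→engrave S288 F2634: (34.67,11.08) → (20.49,11.21)

G21
G90
G0 X107.45 Y54.16
M4 S469
G1 X235.55 Y15.26 F1723
G1 X12.63 Y6.69
G1 X17.11 Y89.25
M5
G0 X19.71 Y93.78
M4 S469
G1 X119.91 Y91.68 F1723
M5
G0 X34.67 Y11.08
M4 S288
G1 X20.49 Y11.21 F2634
M5
G0 X0.00 Y0.00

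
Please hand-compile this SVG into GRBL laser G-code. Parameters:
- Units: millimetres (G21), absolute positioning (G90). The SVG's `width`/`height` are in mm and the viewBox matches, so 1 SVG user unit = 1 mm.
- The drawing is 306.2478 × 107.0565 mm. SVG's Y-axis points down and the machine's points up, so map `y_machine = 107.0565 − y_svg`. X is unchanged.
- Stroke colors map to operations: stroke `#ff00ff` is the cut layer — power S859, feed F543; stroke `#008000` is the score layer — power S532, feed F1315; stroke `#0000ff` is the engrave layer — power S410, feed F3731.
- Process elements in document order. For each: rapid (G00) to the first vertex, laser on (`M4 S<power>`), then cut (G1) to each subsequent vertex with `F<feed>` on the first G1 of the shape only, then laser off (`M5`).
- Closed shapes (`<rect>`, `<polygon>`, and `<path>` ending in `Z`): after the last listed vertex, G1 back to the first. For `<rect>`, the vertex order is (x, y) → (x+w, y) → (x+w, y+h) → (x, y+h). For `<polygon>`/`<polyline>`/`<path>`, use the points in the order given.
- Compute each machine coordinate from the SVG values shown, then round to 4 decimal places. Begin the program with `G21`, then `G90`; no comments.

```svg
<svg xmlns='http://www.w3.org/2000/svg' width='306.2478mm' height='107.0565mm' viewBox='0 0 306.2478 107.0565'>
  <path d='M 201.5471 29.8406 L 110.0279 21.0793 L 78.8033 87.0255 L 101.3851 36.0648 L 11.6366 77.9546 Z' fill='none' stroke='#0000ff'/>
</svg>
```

1 u = 1 mm; y_m = 107.0565 − y.

[1] `<path>` closed polygon, #0000ff→engrave S410 F3731: (201.5471,77.2159) → (110.0279,85.9772) → (78.8033,20.0310) → (101.3851,70.9917) → (11.6366,29.1019) → (201.5471,77.2159) (closed)

G21
G90
G00 X201.5471 Y77.2159
M4 S410
G1 X110.0279 Y85.9772 F3731
G1 X78.8033 Y20.0310
G1 X101.3851 Y70.9917
G1 X11.6366 Y29.1019
G1 X201.5471 Y77.2159
M5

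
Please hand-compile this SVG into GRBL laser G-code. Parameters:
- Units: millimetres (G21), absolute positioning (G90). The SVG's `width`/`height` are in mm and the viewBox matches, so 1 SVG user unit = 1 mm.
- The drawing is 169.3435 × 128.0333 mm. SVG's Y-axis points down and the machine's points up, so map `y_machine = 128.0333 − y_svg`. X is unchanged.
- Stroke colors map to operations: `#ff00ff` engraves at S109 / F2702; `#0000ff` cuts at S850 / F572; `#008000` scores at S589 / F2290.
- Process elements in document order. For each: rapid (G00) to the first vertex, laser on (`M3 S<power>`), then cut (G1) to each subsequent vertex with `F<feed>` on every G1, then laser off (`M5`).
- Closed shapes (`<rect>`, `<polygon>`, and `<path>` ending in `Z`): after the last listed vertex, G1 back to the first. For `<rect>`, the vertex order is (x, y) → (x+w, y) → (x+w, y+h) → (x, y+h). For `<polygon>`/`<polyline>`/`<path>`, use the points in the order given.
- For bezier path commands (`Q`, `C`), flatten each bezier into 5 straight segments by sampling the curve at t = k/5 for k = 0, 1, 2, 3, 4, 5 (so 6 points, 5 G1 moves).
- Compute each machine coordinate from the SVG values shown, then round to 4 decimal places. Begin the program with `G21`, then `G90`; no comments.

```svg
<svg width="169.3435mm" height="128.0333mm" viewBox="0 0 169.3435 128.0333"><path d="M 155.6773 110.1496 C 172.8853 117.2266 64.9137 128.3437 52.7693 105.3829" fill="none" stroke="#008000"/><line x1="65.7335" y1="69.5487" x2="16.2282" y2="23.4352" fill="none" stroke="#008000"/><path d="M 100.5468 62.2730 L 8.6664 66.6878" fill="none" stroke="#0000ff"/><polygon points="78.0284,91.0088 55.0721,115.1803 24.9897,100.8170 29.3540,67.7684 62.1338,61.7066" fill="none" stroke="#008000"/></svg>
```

G21
G90
G00 X155.6773 Y17.8837
M3 S589
G1 X152.7486 Y13.4576 F2290
G1 X130.3851 Y9.8916 F2290
G1 X99.1952 Y9.0153 F2290
G1 X69.7871 Y12.6583 F2290
G1 X52.7693 Y22.6504 F2290
M5
G00 X65.7335 Y58.4846
M3 S589
G1 X16.2282 Y104.5981 F2290
M5
G00 X100.5468 Y65.7603
M3 S850
G1 X8.6664 Y61.3455 F572
M5
G00 X78.0284 Y37.0245
M3 S589
G1 X55.0721 Y12.8530 F2290
G1 X24.9897 Y27.2163 F2290
G1 X29.3540 Y60.2649 F2290
G1 X62.1338 Y66.3267 F2290
G1 X78.0284 Y37.0245 F2290
M5

viewBox `0 0 169.3435 128.0333` with mm width/height → 1 unit = 1 mm. Flip: y_m = 128.0333 − y_svg.

**Shape 1** — `<path>` cubic bezier, stroke `#008000` → score (S589, F2290). Control points (SVG): P0=(155.6773,110.1496), P1=(172.8853,117.2266), P2=(64.9137,128.3437), P3=(52.7693,105.3829); sampled at t=k/5. Machine vertices: (155.6773,17.8837) → (152.7486,13.4576) → (130.3851,9.8916) → (99.1952,9.0153) → (69.7871,12.6583) → (52.7693,22.6504). Open path.

**Shape 2** — `<line>` line segment, stroke `#008000` → score (S589, F2290). Machine vertices: (65.7335,58.4846) → (16.2282,104.5981). Open path.

**Shape 3** — `<path>` line segment, stroke `#0000ff` → cut (S850, F572). Machine vertices: (100.5468,65.7603) → (8.6664,61.3455). Open path.

**Shape 4** — `<polygon>` regular polygon, stroke `#008000` → score (S589, F2290). Machine vertices: (78.0284,37.0245) → (55.0721,12.8530) → (24.9897,27.2163) → (29.3540,60.2649) → (62.1338,66.3267) → (78.0284,37.0245). Closed: final G1 returns to the first vertex.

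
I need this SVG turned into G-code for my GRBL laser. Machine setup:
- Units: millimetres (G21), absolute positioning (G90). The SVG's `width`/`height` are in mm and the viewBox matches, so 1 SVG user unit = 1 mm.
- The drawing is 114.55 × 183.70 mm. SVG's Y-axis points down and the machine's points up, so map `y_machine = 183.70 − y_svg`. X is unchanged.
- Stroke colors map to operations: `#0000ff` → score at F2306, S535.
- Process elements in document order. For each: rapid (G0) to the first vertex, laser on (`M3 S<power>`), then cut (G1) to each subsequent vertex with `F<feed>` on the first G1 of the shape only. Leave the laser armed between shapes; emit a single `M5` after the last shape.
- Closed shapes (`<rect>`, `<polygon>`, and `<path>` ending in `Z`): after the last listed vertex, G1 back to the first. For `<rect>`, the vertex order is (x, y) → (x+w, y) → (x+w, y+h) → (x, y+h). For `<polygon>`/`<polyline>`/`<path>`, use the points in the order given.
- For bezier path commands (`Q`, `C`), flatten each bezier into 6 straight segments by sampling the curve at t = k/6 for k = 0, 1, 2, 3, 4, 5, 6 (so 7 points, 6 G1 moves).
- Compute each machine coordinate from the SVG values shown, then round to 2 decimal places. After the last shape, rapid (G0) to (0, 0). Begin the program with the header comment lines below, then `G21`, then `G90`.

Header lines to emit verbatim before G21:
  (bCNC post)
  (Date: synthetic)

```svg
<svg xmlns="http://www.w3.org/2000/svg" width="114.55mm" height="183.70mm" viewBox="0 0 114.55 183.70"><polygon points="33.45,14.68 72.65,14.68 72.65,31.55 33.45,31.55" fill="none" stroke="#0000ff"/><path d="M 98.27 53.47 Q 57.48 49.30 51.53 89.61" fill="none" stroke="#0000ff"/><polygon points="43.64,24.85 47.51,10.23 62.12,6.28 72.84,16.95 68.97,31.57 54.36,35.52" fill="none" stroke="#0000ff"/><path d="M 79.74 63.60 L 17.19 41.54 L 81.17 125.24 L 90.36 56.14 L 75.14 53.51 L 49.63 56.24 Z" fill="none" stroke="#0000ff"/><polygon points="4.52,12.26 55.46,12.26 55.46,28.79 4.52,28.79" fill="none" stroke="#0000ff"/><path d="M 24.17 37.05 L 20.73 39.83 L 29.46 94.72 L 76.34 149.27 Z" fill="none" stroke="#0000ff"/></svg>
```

(bCNC post)
(Date: synthetic)
G21
G90
G0 X33.45 Y169.02
M3 S535
G1 X72.65 Y169.02 F2306
G1 X72.65 Y152.15
G1 X33.45 Y152.15
G1 X33.45 Y169.02
G0 X98.27 Y130.23
M3 S535
G1 X85.64 Y130.38 F2306
G1 X74.95 Y128.07
G1 X66.19 Y123.28
G1 X59.37 Y116.02
G1 X54.48 Y106.29
G1 X51.53 Y94.09
G0 X43.64 Y158.85
M3 S535
G1 X47.51 Y173.47 F2306
G1 X62.12 Y177.42
G1 X72.84 Y166.75
G1 X68.97 Y152.13
G1 X54.36 Y148.18
G1 X43.64 Y158.85
G0 X79.74 Y120.10
M3 S535
G1 X17.19 Y142.16 F2306
G1 X81.17 Y58.46
G1 X90.36 Y127.56
G1 X75.14 Y130.19
G1 X49.63 Y127.46
G1 X79.74 Y120.10
G0 X4.52 Y171.44
M3 S535
G1 X55.46 Y171.44 F2306
G1 X55.46 Y154.91
G1 X4.52 Y154.91
G1 X4.52 Y171.44
G0 X24.17 Y146.65
M3 S535
G1 X20.73 Y143.87 F2306
G1 X29.46 Y88.98
G1 X76.34 Y34.43
G1 X24.17 Y146.65
M5
G0 X0.00 Y0.00

Since the viewBox matches the mm dimensions, user units are millimetres directly. The only transform is the Y-flip y_m = 183.70 − y_svg.

Shape 1 is a rectangle drawn with `<polygon>`. Its stroke #0000ff means score at S535, F2306. After flipping Y the toolpath is (33.45,169.02) → (72.65,169.02) → (72.65,152.15) → (33.45,152.15) → (33.45,169.02), returning to the start.

Shape 2 is a quadratic bezier drawn with `<path>`. Its stroke #0000ff means score at S535, F2306. After flipping Y the toolpath is (98.27,130.23) → (85.64,130.38) → (74.95,128.07) → (66.19,123.28) → (59.37,116.02) → (54.48,106.29) → (51.53,94.09).

Shape 3 is a regular polygon drawn with `<polygon>`. Its stroke #0000ff means score at S535, F2306. After flipping Y the toolpath is (43.64,158.85) → (47.51,173.47) → (62.12,177.42) → (72.84,166.75) → (68.97,152.13) → (54.36,148.18) → (43.64,158.85), returning to the start.

Shape 4 is a closed polygon drawn with `<path>`. Its stroke #0000ff means score at S535, F2306. After flipping Y the toolpath is (79.74,120.10) → (17.19,142.16) → (81.17,58.46) → (90.36,127.56) → (75.14,130.19) → (49.63,127.46) → (79.74,120.10), returning to the start.

Shape 5 is a rectangle drawn with `<polygon>`. Its stroke #0000ff means score at S535, F2306. After flipping Y the toolpath is (4.52,171.44) → (55.46,171.44) → (55.46,154.91) → (4.52,154.91) → (4.52,171.44), returning to the start.

Shape 6 is a closed polygon drawn with `<path>`. Its stroke #0000ff means score at S535, F2306. After flipping Y the toolpath is (24.17,146.65) → (20.73,143.87) → (29.46,88.98) → (76.34,34.43) → (24.17,146.65), returning to the start.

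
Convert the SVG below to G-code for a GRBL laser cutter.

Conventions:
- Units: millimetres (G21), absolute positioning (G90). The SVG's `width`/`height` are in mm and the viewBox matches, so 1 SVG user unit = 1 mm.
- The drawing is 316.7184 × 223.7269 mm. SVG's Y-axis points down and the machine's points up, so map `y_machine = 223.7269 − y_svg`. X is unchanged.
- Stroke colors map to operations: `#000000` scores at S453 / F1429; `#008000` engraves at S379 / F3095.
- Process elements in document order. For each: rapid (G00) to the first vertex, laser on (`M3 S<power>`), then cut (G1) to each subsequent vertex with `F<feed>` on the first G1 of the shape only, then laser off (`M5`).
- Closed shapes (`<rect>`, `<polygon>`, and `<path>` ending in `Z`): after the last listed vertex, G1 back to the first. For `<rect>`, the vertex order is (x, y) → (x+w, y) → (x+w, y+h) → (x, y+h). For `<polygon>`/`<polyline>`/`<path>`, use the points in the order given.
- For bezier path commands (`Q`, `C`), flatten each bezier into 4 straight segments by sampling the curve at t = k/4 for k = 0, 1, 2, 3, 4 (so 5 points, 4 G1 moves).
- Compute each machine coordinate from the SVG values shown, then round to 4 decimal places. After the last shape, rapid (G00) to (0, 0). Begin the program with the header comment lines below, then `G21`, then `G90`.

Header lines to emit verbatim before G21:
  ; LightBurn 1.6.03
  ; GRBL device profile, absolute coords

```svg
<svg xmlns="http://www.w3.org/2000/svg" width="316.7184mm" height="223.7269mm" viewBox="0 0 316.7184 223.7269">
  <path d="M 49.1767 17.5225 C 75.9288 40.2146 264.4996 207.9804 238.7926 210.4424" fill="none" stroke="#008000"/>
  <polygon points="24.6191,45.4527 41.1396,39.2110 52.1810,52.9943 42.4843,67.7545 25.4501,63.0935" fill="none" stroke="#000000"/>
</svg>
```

Since the viewBox matches the mm dimensions, user units are millimetres directly. The only transform is the Y-flip y_m = 223.7269 − y_svg.

Shape 1 is a cubic bezier drawn with `<path>`. Its stroke #008000 means engrave at S379, F3095. After flipping Y the toolpath is (49.1767,206.2044) → (93.7053,166.8337) → (163.6568,102.1582) → (223.7723,41.2758) → (238.7926,13.2845).

Shape 2 is a regular polygon drawn with `<polygon>`. Its stroke #000000 means score at S453, F1429. After flipping Y the toolpath is (24.6191,178.2742) → (41.1396,184.5159) → (52.1810,170.7326) → (42.4843,155.9724) → (25.4501,160.6334) → (24.6191,178.2742), returning to the start.

; LightBurn 1.6.03
; GRBL device profile, absolute coords
G21
G90
G00 X49.1767 Y206.2044
M3 S379
G1 X93.7053 Y166.8337 F3095
G1 X163.6568 Y102.1582
G1 X223.7723 Y41.2758
G1 X238.7926 Y13.2845
M5
G00 X24.6191 Y178.2742
M3 S453
G1 X41.1396 Y184.5159 F1429
G1 X52.1810 Y170.7326
G1 X42.4843 Y155.9724
G1 X25.4501 Y160.6334
G1 X24.6191 Y178.2742
M5
G00 X0.0000 Y0.0000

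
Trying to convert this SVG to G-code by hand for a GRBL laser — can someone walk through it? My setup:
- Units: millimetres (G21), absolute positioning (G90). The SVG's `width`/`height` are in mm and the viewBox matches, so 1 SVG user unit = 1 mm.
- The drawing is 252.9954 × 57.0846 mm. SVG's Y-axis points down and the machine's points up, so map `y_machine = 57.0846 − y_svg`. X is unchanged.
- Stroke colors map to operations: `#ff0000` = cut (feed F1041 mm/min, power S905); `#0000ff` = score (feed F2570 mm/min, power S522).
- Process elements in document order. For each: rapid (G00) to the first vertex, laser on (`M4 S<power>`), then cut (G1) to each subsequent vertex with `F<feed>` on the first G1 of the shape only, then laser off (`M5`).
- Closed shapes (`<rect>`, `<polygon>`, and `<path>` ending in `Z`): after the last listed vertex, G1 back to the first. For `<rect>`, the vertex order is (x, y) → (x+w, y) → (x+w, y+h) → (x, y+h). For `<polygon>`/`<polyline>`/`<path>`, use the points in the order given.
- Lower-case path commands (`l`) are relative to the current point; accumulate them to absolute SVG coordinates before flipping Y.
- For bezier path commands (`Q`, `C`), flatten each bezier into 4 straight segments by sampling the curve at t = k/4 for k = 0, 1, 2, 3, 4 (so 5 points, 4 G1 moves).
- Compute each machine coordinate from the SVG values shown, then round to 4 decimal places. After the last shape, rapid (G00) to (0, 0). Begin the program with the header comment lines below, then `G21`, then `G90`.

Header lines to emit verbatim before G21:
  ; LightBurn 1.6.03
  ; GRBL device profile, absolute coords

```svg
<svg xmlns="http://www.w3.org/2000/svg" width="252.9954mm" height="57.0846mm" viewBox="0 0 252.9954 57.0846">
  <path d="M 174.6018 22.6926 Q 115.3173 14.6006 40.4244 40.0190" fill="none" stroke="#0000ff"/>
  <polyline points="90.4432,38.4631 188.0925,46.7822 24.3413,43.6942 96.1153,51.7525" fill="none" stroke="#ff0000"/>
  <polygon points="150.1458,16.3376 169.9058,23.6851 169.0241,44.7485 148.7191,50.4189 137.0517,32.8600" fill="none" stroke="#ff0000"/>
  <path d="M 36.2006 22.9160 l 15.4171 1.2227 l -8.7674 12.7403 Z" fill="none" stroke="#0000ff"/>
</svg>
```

Since the viewBox matches the mm dimensions, user units are millimetres directly. The only transform is the Y-flip y_m = 57.0846 − y_svg.

Shape 1 is a quadratic bezier drawn with `<path>`. Its stroke #0000ff means score at S522, F2570. After flipping Y the toolpath is (174.6018,34.3920) → (143.9840,36.3436) → (111.4152,34.1064) → (76.8953,27.6804) → (40.4244,17.0656).

Shape 2 is a open polyline drawn with `<polyline>`. Its stroke #ff0000 means cut at S905, F1041. After flipping Y the toolpath is (90.4432,18.6215) → (188.0925,10.3024) → (24.3413,13.3904) → (96.1153,5.3321).

Shape 3 is a regular polygon drawn with `<polygon>`. Its stroke #ff0000 means cut at S905, F1041. After flipping Y the toolpath is (150.1458,40.7470) → (169.9058,33.3995) → (169.0241,12.3361) → (148.7191,6.6657) → (137.0517,24.2246) → (150.1458,40.7470), returning to the start.

Shape 4 is a regular polygon drawn with `<path>`. Its stroke #0000ff means score at S522, F2570. After flipping Y the toolpath is (36.2006,34.1686) → (51.6177,32.9459) → (42.8503,20.2056) → (36.2006,34.1686), returning to the start.

; LightBurn 1.6.03
; GRBL device profile, absolute coords
G21
G90
G00 X174.6018 Y34.3920
M4 S522
G1 X143.9840 Y36.3436 F2570
G1 X111.4152 Y34.1064
G1 X76.8953 Y27.6804
G1 X40.4244 Y17.0656
M5
G00 X90.4432 Y18.6215
M4 S905
G1 X188.0925 Y10.3024 F1041
G1 X24.3413 Y13.3904
G1 X96.1153 Y5.3321
M5
G00 X150.1458 Y40.7470
M4 S905
G1 X169.9058 Y33.3995 F1041
G1 X169.0241 Y12.3361
G1 X148.7191 Y6.6657
G1 X137.0517 Y24.2246
G1 X150.1458 Y40.7470
M5
G00 X36.2006 Y34.1686
M4 S522
G1 X51.6177 Y32.9459 F2570
G1 X42.8503 Y20.2056
G1 X36.2006 Y34.1686
M5
G00 X0.0000 Y0.0000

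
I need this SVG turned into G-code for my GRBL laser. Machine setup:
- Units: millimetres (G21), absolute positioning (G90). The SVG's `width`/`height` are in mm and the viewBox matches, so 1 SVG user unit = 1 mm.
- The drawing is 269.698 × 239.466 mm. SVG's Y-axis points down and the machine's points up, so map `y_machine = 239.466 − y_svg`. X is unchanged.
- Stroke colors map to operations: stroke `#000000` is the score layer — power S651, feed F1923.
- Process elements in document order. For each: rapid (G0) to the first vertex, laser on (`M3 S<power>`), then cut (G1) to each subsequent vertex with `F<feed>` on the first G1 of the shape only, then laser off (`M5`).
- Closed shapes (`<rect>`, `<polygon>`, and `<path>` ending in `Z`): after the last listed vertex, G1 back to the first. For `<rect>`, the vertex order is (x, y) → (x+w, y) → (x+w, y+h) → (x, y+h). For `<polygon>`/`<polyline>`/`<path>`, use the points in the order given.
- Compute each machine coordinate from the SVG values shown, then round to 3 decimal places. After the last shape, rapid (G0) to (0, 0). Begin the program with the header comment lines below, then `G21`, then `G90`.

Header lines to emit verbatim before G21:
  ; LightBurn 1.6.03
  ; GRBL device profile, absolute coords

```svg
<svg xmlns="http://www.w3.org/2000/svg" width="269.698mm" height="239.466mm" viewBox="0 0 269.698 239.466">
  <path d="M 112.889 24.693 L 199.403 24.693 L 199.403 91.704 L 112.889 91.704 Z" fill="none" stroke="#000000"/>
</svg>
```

1 u = 1 mm; y_m = 239.466 − y.

[1] `<path>` rectangle, #000000→score S651 F1923: (112.889,214.773) → (199.403,214.773) → (199.403,147.762) → (112.889,147.762) → (112.889,214.773) (closed)

; LightBurn 1.6.03
; GRBL device profile, absolute coords
G21
G90
G0 X112.889 Y214.773
M3 S651
G1 X199.403 Y214.773 F1923
G1 X199.403 Y147.762
G1 X112.889 Y147.762
G1 X112.889 Y214.773
M5
G0 X0.000 Y0.000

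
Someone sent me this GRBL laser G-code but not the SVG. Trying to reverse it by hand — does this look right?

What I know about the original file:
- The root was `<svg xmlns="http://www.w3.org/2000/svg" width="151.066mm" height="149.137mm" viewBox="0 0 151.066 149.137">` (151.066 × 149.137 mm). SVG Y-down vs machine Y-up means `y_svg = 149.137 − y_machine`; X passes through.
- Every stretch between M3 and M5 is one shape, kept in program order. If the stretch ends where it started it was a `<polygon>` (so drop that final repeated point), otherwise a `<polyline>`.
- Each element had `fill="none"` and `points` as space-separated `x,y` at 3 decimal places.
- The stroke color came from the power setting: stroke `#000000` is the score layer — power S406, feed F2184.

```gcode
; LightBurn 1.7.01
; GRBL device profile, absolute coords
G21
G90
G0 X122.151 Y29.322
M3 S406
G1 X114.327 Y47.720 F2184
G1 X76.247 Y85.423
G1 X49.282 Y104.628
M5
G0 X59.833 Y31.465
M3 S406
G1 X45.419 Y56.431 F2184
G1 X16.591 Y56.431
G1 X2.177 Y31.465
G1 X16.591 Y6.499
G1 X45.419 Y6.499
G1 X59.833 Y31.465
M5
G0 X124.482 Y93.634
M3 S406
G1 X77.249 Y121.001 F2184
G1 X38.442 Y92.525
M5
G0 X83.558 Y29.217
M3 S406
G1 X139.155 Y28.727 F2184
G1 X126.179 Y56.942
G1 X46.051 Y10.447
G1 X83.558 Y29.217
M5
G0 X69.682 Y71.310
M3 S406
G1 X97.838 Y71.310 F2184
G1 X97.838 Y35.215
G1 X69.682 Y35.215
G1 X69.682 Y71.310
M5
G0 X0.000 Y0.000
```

<svg xmlns="http://www.w3.org/2000/svg" width="151.066mm" height="149.137mm" viewBox="0 0 151.066 149.137">
  <polyline points="122.151,119.815 114.327,101.417 76.247,63.714 49.282,44.509" fill="none" stroke="#000000"/>
  <polygon points="59.833,117.672 45.419,92.706 16.591,92.706 2.177,117.672 16.591,142.638 45.419,142.638" fill="none" stroke="#000000"/>
  <polyline points="124.482,55.503 77.249,28.136 38.442,56.612" fill="none" stroke="#000000"/>
  <polygon points="83.558,119.920 139.155,120.410 126.179,92.195 46.051,138.690" fill="none" stroke="#000000"/>
  <polygon points="69.682,77.827 97.838,77.827 97.838,113.922 69.682,113.922" fill="none" stroke="#000000"/>
</svg>

Machine Y-up, SVG Y-down with viewBox height 149.137, so y_svg = 149.137 − y_machine; X carries over. Every run uses S406, so all elements get stroke `#000000` (score).

Run 1: The run is open, so emit a `<polyline>` with points (Y-flipped): 122.151,119.815 114.327,101.417 76.247,63.714 49.282,44.509.

Run 2: The run returns to its start, so emit a `<polygon>` with points (Y-flipped): 59.833,117.672 45.419,92.706 16.591,92.706 2.177,117.672 16.591,142.638 45.419,142.638.

Run 3: The run is open, so emit a `<polyline>` with points (Y-flipped): 124.482,55.503 77.249,28.136 38.442,56.612.

Run 4: The run returns to its start, so emit a `<polygon>` with points (Y-flipped): 83.558,119.920 139.155,120.410 126.179,92.195 46.051,138.690.

Run 5: The run returns to its start, so emit a `<polygon>` with points (Y-flipped): 69.682,77.827 97.838,77.827 97.838,113.922 69.682,113.922.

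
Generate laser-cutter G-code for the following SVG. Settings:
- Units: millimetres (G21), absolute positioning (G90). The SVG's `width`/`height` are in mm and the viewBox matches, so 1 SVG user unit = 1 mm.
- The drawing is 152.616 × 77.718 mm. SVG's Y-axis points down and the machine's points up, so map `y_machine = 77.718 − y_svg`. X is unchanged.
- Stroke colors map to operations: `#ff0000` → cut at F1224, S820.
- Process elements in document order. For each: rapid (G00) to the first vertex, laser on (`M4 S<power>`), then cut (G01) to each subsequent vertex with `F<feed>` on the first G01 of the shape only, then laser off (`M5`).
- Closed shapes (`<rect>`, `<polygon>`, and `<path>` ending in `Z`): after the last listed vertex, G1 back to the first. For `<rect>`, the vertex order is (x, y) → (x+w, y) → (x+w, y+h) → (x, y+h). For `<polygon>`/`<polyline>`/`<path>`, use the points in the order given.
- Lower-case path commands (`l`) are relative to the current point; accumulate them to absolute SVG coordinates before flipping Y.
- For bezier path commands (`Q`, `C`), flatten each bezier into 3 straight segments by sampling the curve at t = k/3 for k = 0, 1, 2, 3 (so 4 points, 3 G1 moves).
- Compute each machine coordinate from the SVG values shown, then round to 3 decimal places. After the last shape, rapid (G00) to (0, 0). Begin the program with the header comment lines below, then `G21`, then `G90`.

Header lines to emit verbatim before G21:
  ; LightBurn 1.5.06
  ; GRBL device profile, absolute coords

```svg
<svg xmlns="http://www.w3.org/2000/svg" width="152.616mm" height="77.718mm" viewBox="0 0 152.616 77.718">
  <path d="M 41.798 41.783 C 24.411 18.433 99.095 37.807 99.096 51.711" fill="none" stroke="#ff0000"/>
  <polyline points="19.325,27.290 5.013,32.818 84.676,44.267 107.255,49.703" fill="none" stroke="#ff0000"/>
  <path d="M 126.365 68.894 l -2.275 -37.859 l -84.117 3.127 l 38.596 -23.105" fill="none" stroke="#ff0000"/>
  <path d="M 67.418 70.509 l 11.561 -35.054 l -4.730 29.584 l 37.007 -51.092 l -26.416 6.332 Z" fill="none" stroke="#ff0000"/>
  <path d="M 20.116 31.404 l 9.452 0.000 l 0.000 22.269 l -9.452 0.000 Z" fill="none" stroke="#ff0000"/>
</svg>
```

; LightBurn 1.5.06
; GRBL device profile, absolute coords
G21
G90
G00 X41.798 Y35.935
M4 S820
G01 X48.925 Y46.829 F1224
G01 X80.377 Y39.949
G01 X99.096 Y26.007
M5
G00 X19.325 Y50.428
M4 S820
G01 X5.013 Y44.900 F1224
G01 X84.676 Y33.451
G01 X107.255 Y28.015
M5
G00 X126.365 Y8.824
M4 S820
G01 X124.090 Y46.683 F1224
G01 X39.973 Y43.556
G01 X78.569 Y66.661
M5
G00 X67.418 Y7.209
M4 S820
G01 X78.979 Y42.263 F1224
G01 X74.249 Y12.679
G01 X111.256 Y63.771
G01 X84.840 Y57.439
G01 X67.418 Y7.209
M5
G00 X20.116 Y46.314
M4 S820
G01 X29.568 Y46.314 F1224
G01 X29.568 Y24.045
G01 X20.116 Y24.045
G01 X20.116 Y46.314
M5
G00 X0.000 Y0.000

viewBox `0 0 152.616 77.718` with mm width/height → 1 unit = 1 mm. Flip: y_m = 77.718 − y_svg.

**Shape 1** — `<path>` cubic bezier, stroke `#ff0000` → cut (S820, F1224). Control points (SVG): P0=(41.798,41.783), P1=(24.411,18.433), P2=(99.095,37.807), P3=(99.096,51.711); sampled at t=k/3. Machine vertices: (41.798,35.935) → (48.925,46.829) → (80.377,39.949) → (99.096,26.007). Open path.

**Shape 2** — `<polyline>` open polyline, stroke `#ff0000` → cut (S820, F1224). Machine vertices: (19.325,50.428) → (5.013,44.900) → (84.676,33.451) → (107.255,28.015). Open path.

**Shape 3** — `<path>` open polyline, stroke `#ff0000` → cut (S820, F1224). Machine vertices: (126.365,8.824) → (124.090,46.683) → (39.973,43.556) → (78.569,66.661). Open path.

**Shape 4** — `<path>` closed polygon, stroke `#ff0000` → cut (S820, F1224). Machine vertices: (67.418,7.209) → (78.979,42.263) → (74.249,12.679) → (111.256,63.771) → (84.840,57.439) → (67.418,7.209). Closed: final G1 returns to the first vertex.

**Shape 5** — `<path>` rectangle, stroke `#ff0000` → cut (S820, F1224). Machine vertices: (20.116,46.314) → (29.568,46.314) → (29.568,24.045) → (20.116,24.045) → (20.116,46.314). Closed: final G1 returns to the first vertex.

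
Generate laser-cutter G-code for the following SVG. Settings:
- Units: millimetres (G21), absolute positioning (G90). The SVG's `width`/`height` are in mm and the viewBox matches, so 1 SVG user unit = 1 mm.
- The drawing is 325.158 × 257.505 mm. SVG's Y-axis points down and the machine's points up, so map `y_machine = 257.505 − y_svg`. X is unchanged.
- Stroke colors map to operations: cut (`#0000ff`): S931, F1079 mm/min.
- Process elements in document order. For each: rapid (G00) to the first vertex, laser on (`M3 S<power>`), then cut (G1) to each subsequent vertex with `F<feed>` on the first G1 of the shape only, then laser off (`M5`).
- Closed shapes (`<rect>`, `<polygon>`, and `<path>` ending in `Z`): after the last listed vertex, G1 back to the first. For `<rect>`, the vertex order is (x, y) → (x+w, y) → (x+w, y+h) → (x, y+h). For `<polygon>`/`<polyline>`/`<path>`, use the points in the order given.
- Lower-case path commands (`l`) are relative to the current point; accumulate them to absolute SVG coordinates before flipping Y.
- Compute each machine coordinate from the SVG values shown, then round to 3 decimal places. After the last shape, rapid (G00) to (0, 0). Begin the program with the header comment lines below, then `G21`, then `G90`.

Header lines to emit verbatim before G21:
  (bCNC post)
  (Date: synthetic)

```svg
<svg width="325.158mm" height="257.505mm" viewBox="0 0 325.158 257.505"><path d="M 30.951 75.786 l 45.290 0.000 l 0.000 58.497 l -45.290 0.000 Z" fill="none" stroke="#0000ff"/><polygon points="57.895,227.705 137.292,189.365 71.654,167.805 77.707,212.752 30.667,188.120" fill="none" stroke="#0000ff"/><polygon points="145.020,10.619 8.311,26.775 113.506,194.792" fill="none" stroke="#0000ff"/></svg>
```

Since the viewBox matches the mm dimensions, user units are millimetres directly. The only transform is the Y-flip y_m = 257.505 − y_svg.

Shape 1 is a rectangle drawn with `<path>`. Its stroke #0000ff means cut at S931, F1079. After flipping Y the toolpath is (30.951,181.719) → (76.241,181.719) → (76.241,123.222) → (30.951,123.222) → (30.951,181.719), returning to the start.

Shape 2 is a closed polygon drawn with `<polygon>`. Its stroke #0000ff means cut at S931, F1079. After flipping Y the toolpath is (57.895,29.800) → (137.292,68.140) → (71.654,89.700) → (77.707,44.753) → (30.667,69.385) → (57.895,29.800), returning to the start.

Shape 3 is a closed polygon drawn with `<polygon>`. Its stroke #0000ff means cut at S931, F1079. After flipping Y the toolpath is (145.020,246.886) → (8.311,230.730) → (113.506,62.713) → (145.020,246.886), returning to the start.

(bCNC post)
(Date: synthetic)
G21
G90
G00 X30.951 Y181.719
M3 S931
G1 X76.241 Y181.719 F1079
G1 X76.241 Y123.222
G1 X30.951 Y123.222
G1 X30.951 Y181.719
M5
G00 X57.895 Y29.800
M3 S931
G1 X137.292 Y68.140 F1079
G1 X71.654 Y89.700
G1 X77.707 Y44.753
G1 X30.667 Y69.385
G1 X57.895 Y29.800
M5
G00 X145.020 Y246.886
M3 S931
G1 X8.311 Y230.730 F1079
G1 X113.506 Y62.713
G1 X145.020 Y246.886
M5
G00 X0.000 Y0.000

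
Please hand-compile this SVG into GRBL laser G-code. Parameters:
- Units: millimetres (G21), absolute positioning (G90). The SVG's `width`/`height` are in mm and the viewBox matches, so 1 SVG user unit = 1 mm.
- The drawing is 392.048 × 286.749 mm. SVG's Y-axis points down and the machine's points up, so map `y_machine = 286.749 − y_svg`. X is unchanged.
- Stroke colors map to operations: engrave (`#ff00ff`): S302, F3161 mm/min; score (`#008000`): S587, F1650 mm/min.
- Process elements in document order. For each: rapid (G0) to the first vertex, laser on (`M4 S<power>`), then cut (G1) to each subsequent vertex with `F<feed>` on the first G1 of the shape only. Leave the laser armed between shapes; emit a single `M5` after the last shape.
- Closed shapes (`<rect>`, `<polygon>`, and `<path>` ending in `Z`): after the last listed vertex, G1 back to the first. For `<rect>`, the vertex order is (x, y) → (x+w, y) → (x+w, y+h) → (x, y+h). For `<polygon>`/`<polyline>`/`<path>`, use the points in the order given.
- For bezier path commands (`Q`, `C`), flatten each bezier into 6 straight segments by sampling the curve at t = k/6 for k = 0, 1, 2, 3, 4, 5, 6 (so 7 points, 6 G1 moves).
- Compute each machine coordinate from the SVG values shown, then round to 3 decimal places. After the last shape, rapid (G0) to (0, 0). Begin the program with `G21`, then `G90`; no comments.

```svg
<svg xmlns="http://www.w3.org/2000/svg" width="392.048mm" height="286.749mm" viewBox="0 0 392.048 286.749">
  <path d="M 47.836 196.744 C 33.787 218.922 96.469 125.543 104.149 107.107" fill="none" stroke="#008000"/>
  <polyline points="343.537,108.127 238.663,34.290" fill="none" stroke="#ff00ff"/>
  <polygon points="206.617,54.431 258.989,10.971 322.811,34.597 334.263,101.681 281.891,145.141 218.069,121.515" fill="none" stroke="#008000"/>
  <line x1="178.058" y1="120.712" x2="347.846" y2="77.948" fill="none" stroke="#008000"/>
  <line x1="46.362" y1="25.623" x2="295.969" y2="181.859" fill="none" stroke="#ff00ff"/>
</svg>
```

1 u = 1 mm; y_m = 286.749 − y.

[1] `<path>` cubic bezier, #008000→score S587 F1650: (47.836,90.005) → (46.596,87.664) → (54.485,99.290) → (67.844,119.593) → (83.014,143.281) → (96.335,165.061) → (104.149,179.642)

[2] `<polyline>` line segment, #ff00ff→engrave S302 F3161: (343.537,178.622) → (238.663,252.459)

[3] `<polygon>` regular polygon, #008000→score S587 F1650: (206.617,232.318) → (258.989,275.778) → (322.811,252.152) → (334.263,185.068) → (281.891,141.608) → (218.069,165.234) → (206.617,232.318) (closed)

[4] `<line>` line segment, #008000→score S587 F1650: (178.058,166.037) → (347.846,208.801)

[5] `<line>` line segment, #ff00ff→engrave S302 F3161: (46.362,261.126) → (295.969,104.890)

G21
G90
G0 X47.836 Y90.005
M4 S587
G1 X46.596 Y87.664 F1650
G1 X54.485 Y99.290
G1 X67.844 Y119.593
G1 X83.014 Y143.281
G1 X96.335 Y165.061
G1 X104.149 Y179.642
G0 X343.537 Y178.622
M4 S302
G1 X238.663 Y252.459 F3161
G0 X206.617 Y232.318
M4 S587
G1 X258.989 Y275.778 F1650
G1 X322.811 Y252.152
G1 X334.263 Y185.068
G1 X281.891 Y141.608
G1 X218.069 Y165.234
G1 X206.617 Y232.318
G0 X178.058 Y166.037
M4 S587
G1 X347.846 Y208.801 F1650
G0 X46.362 Y261.126
M4 S302
G1 X295.969 Y104.890 F3161
M5
G0 X0.000 Y0.000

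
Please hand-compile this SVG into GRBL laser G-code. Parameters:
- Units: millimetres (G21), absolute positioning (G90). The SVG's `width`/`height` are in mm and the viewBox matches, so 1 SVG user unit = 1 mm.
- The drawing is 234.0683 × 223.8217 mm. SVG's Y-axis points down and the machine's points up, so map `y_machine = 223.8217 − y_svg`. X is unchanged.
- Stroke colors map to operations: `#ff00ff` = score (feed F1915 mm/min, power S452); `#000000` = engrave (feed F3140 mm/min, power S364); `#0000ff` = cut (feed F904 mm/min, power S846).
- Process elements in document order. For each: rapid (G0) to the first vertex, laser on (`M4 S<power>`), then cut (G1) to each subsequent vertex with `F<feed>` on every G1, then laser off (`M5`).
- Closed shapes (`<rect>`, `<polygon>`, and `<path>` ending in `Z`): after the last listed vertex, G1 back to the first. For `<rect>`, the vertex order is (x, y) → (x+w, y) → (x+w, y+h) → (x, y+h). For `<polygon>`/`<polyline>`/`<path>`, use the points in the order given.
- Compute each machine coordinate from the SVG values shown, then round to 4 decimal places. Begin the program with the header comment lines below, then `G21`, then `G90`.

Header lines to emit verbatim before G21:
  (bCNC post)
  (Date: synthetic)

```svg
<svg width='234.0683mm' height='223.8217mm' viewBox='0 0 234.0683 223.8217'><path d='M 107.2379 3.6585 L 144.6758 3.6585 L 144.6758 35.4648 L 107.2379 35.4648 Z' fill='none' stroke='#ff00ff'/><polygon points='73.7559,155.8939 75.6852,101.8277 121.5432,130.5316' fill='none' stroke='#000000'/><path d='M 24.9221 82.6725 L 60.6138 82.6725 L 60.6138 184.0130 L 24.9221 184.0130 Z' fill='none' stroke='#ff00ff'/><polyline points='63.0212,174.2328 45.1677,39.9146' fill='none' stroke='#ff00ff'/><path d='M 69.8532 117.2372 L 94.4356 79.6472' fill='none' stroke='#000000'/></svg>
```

viewBox `0 0 234.0683 223.8217` with mm width/height → 1 unit = 1 mm. Flip: y_m = 223.8217 − y_svg.

**Shape 1** — `<path>` rectangle, stroke `#ff00ff` → score (S452, F1915). Machine vertices: (107.2379,220.1632) → (144.6758,220.1632) → (144.6758,188.3569) → (107.2379,188.3569) → (107.2379,220.1632). Closed: final G1 returns to the first vertex.

**Shape 2** — `<polygon>` regular polygon, stroke `#000000` → engrave (S364, F3140). Machine vertices: (73.7559,67.9278) → (75.6852,121.9940) → (121.5432,93.2901) → (73.7559,67.9278). Closed: final G1 returns to the first vertex.

**Shape 3** — `<path>` rectangle, stroke `#ff00ff` → score (S452, F1915). Machine vertices: (24.9221,141.1492) → (60.6138,141.1492) → (60.6138,39.8087) → (24.9221,39.8087) → (24.9221,141.1492). Closed: final G1 returns to the first vertex.

**Shape 4** — `<polyline>` line segment, stroke `#ff00ff` → score (S452, F1915). Machine vertices: (63.0212,49.5889) → (45.1677,183.9071). Open path.

**Shape 5** — `<path>` line segment, stroke `#000000` → engrave (S364, F3140). Machine vertices: (69.8532,106.5845) → (94.4356,144.1745). Open path.

(bCNC post)
(Date: synthetic)
G21
G90
G0 X107.2379 Y220.1632
M4 S452
G1 X144.6758 Y220.1632 F1915
G1 X144.6758 Y188.3569 F1915
G1 X107.2379 Y188.3569 F1915
G1 X107.2379 Y220.1632 F1915
M5
G0 X73.7559 Y67.9278
M4 S364
G1 X75.6852 Y121.9940 F3140
G1 X121.5432 Y93.2901 F3140
G1 X73.7559 Y67.9278 F3140
M5
G0 X24.9221 Y141.1492
M4 S452
G1 X60.6138 Y141.1492 F1915
G1 X60.6138 Y39.8087 F1915
G1 X24.9221 Y39.8087 F1915
G1 X24.9221 Y141.1492 F1915
M5
G0 X63.0212 Y49.5889
M4 S452
G1 X45.1677 Y183.9071 F1915
M5
G0 X69.8532 Y106.5845
M4 S364
G1 X94.4356 Y144.1745 F3140
M5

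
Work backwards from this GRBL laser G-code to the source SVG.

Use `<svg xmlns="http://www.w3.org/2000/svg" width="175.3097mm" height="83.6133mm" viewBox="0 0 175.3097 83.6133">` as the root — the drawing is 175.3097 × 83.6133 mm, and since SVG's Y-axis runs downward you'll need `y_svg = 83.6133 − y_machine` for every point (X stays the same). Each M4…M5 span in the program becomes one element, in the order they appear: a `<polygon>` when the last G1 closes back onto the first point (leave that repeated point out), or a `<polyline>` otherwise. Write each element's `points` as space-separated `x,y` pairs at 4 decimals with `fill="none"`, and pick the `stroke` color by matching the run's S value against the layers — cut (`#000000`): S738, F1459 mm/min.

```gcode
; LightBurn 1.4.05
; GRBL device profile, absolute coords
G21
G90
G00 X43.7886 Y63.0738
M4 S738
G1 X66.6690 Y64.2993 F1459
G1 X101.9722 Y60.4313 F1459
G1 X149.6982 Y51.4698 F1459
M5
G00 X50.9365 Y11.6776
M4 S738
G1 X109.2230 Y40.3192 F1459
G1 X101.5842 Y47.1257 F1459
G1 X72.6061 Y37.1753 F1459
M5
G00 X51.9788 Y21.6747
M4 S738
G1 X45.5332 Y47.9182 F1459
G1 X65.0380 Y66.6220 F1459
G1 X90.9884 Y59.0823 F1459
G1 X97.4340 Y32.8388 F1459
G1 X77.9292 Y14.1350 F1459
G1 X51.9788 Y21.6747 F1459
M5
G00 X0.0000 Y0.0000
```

Each laser-on run becomes one SVG element. Flip Y back into SVG space with y_svg = 83.6133 − y_machine. Every run uses S738, so all elements get stroke `#000000` (cut).

Run 1: The run is open, so emit a `<polyline>` with points (Y-flipped): 43.7886,20.5395 66.6690,19.3140 101.9722,23.1820 149.6982,32.1435.

Run 2: The run is open, so emit a `<polyline>` with points (Y-flipped): 50.9365,71.9357 109.2230,43.2941 101.5842,36.4876 72.6061,46.4380.

Run 3: The run returns to its start, so emit a `<polygon>` with points (Y-flipped): 51.9788,61.9386 45.5332,35.6951 65.0380,16.9913 90.9884,24.5310 97.4340,50.7745 77.9292,69.4783.

<svg xmlns="http://www.w3.org/2000/svg" width="175.3097mm" height="83.6133mm" viewBox="0 0 175.3097 83.6133">
  <polyline points="43.7886,20.5395 66.6690,19.3140 101.9722,23.1820 149.6982,32.1435" fill="none" stroke="#000000"/>
  <polyline points="50.9365,71.9357 109.2230,43.2941 101.5842,36.4876 72.6061,46.4380" fill="none" stroke="#000000"/>
  <polygon points="51.9788,61.9386 45.5332,35.6951 65.0380,16.9913 90.9884,24.5310 97.4340,50.7745 77.9292,69.4783" fill="none" stroke="#000000"/>
</svg>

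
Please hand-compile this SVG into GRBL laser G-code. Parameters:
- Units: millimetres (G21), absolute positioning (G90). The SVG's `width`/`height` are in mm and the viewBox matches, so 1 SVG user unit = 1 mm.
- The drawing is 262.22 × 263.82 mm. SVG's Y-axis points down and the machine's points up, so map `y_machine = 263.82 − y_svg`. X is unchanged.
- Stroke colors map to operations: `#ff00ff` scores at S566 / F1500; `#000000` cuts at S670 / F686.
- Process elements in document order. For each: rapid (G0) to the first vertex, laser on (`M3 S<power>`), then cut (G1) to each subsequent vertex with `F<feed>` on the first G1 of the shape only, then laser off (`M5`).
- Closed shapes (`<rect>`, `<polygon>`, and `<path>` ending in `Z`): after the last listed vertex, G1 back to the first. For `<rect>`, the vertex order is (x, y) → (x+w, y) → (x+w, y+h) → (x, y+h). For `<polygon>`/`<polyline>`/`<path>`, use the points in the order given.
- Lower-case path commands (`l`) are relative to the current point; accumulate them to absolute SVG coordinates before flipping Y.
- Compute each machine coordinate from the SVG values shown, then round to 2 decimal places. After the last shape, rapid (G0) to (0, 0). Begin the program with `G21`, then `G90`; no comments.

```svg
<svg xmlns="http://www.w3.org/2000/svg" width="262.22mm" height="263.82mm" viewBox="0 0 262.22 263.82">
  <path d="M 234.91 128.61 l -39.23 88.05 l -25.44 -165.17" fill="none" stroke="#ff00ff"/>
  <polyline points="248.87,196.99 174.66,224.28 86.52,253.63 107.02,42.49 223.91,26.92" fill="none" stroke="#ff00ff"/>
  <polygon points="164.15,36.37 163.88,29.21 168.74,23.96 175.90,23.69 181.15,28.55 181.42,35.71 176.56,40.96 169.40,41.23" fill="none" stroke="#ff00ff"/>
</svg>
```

Since the viewBox matches the mm dimensions, user units are millimetres directly. The only transform is the Y-flip y_m = 263.82 − y_svg.

Shape 1 is a open polyline drawn with `<path>`. Its stroke #ff00ff means score at S566, F1500. After flipping Y the toolpath is (234.91,135.21) → (195.68,47.16) → (170.24,212.33).

Shape 2 is a open polyline drawn with `<polyline>`. Its stroke #ff00ff means score at S566, F1500. After flipping Y the toolpath is (248.87,66.83) → (174.66,39.54) → (86.52,10.19) → (107.02,221.33) → (223.91,236.90).

Shape 3 is a regular polygon drawn with `<polygon>`. Its stroke #ff00ff means score at S566, F1500. After flipping Y the toolpath is (164.15,227.45) → (163.88,234.61) → (168.74,239.86) → (175.90,240.13) → (181.15,235.27) → (181.42,228.11) → (176.56,222.86) → (169.40,222.59) → (164.15,227.45), returning to the start.

G21
G90
G0 X234.91 Y135.21
M3 S566
G1 X195.68 Y47.16 F1500
G1 X170.24 Y212.33
M5
G0 X248.87 Y66.83
M3 S566
G1 X174.66 Y39.54 F1500
G1 X86.52 Y10.19
G1 X107.02 Y221.33
G1 X223.91 Y236.90
M5
G0 X164.15 Y227.45
M3 S566
G1 X163.88 Y234.61 F1500
G1 X168.74 Y239.86
G1 X175.90 Y240.13
G1 X181.15 Y235.27
G1 X181.42 Y228.11
G1 X176.56 Y222.86
G1 X169.40 Y222.59
G1 X164.15 Y227.45
M5
G0 X0.00 Y0.00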